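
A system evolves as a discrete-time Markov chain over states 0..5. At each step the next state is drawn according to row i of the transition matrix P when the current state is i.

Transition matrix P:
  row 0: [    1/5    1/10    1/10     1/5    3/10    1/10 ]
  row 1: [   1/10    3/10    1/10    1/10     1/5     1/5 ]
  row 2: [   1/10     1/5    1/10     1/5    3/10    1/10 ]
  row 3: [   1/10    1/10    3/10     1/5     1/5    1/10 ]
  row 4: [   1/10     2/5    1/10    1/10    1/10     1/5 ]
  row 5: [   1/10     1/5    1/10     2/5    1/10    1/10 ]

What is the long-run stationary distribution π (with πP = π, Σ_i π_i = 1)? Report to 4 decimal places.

π = [0.1111, 0.2317, 0.1372, 0.1861, 0.1915, 0.1423]

Balance equations π_j = Σ_i π_i·P[i][j]:
  π_0 = 1/5·π_0 + 1/10·π_1 + 1/10·π_2 + 1/10·π_3 + 1/10·π_4 + 1/10·π_5
  π_1 = 1/10·π_0 + 3/10·π_1 + 1/5·π_2 + 1/10·π_3 + 2/5·π_4 + 1/5·π_5
  π_2 = 1/10·π_0 + 1/10·π_1 + 1/10·π_2 + 3/10·π_3 + 1/10·π_4 + 1/10·π_5
  π_3 = 1/5·π_0 + 1/10·π_1 + 1/5·π_2 + 1/5·π_3 + 1/10·π_4 + 2/5·π_5
  π_4 = 3/10·π_0 + 1/5·π_1 + 3/10·π_2 + 1/5·π_3 + 1/10·π_4 + 1/10·π_5
  normalize: π_0 + π_1 + π_2 + π_3 + π_4 + π_5 = 1
Solving the linear system gives exactly π = [1/9, 349/1506, 310/2259, 841/4518, 865/4518, 643/4518].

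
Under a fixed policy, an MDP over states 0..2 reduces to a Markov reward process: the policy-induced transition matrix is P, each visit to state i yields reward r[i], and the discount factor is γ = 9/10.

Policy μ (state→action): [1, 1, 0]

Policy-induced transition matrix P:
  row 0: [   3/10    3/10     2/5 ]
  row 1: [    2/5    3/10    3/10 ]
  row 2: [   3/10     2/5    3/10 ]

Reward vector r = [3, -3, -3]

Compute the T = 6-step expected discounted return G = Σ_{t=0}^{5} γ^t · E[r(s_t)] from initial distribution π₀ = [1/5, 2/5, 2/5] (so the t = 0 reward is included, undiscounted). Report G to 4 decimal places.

t=0: π = [0.2000, 0.4000, 0.4000], E[r] = -1.8000, γ^t·E[r] = -1.800000, running G = -1.800000
t=1: π = [0.3400, 0.3400, 0.3200], E[r] = -0.9600, γ^t·E[r] = -0.864000, running G = -2.664000
t=2: π = [0.3340, 0.3320, 0.3340], E[r] = -0.9960, γ^t·E[r] = -0.806760, running G = -3.470760
t=3: π = [0.3332, 0.3334, 0.3334], E[r] = -1.0008, γ^t·E[r] = -0.729583, running G = -4.200343
t=4: π = [0.3333, 0.3333, 0.3333], E[r] = -1.0000, γ^t·E[r] = -0.656074, running G = -4.856417
t=5: π = [0.3333, 0.3333, 0.3333], E[r] = -1.0000, γ^t·E[r] = -0.590488, running G = -5.446905

G = -5.4469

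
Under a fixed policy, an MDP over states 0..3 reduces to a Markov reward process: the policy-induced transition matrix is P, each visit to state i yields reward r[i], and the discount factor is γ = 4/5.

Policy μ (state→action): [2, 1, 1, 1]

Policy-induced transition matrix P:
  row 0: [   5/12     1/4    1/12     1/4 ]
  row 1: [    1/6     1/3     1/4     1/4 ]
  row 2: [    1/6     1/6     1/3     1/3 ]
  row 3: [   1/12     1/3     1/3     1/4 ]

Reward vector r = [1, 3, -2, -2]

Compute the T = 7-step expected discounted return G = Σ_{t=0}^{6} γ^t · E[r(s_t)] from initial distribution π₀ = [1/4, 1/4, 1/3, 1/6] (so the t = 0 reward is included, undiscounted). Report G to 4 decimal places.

G = -0.1617

t=0: π = [0.2500, 0.2500, 0.3333, 0.1667], E[r] = 0.0000, γ^t·E[r] = 0.000000, running G = 0.000000
t=1: π = [0.2153, 0.2569, 0.2500, 0.2778], E[r] = -0.0694, γ^t·E[r] = -0.055556, running G = -0.055556
t=2: π = [0.1973, 0.2737, 0.2581, 0.2708], E[r] = -0.0394, γ^t·E[r] = -0.025185, running G = -0.080741
t=3: π = [0.1934, 0.2739, 0.2612, 0.2715], E[r] = -0.0503, γ^t·E[r] = -0.025778, running G = -0.106519
t=4: π = [0.1924, 0.2737, 0.2622, 0.2718], E[r] = -0.0544, γ^t·E[r] = -0.022278, running G = -0.128797
t=5: π = [0.1921, 0.2736, 0.2624, 0.2718], E[r] = -0.0556, γ^t·E[r] = -0.018220, running G = -0.147017
t=6: π = [0.1920, 0.2736, 0.2625, 0.2719], E[r] = -0.0559, γ^t·E[r] = -0.014665, running G = -0.161682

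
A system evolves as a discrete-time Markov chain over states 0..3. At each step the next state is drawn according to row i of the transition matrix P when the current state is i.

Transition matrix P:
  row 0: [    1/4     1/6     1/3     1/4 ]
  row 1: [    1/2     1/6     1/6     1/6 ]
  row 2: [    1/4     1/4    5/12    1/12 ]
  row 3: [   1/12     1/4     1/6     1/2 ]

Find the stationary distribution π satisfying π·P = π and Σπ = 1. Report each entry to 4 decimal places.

Balance equations π_j = Σ_i π_i·P[i][j]:
  π_0 = 1/4·π_0 + 1/2·π_1 + 1/4·π_2 + 1/12·π_3
  π_1 = 1/6·π_0 + 1/6·π_1 + 1/4·π_2 + 1/4·π_3
  π_2 = 1/3·π_0 + 1/6·π_1 + 5/12·π_2 + 1/6·π_3
  normalize: π_0 + π_1 + π_2 + π_3 = 1
Solving the linear system gives exactly π = [304/1163, 245/1163, 326/1163, 288/1163].

π = [0.2614, 0.2107, 0.2803, 0.2476]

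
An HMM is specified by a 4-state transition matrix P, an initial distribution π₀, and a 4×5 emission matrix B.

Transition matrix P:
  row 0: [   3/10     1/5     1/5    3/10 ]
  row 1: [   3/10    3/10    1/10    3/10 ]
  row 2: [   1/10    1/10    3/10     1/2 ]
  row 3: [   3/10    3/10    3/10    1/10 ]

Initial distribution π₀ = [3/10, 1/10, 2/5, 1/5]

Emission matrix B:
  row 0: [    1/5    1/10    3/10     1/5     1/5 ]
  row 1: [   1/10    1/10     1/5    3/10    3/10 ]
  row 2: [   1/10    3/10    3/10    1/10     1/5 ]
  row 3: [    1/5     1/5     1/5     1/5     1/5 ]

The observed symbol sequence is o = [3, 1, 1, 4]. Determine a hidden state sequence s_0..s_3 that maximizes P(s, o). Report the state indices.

path = [2, 3, 2, 3]

t=0: δ = [6.000e-02, 3.000e-02, 4.000e-02, 4.000e-02]  (obs o_0=3)
t=1: δ = [1.800e-03, 1.200e-03, 3.600e-03, 4.000e-03]  ψ = [0, 0, 0, 2]  (obs o_1=1)
t=2: δ = [1.200e-04, 1.200e-04, 3.600e-04, 3.600e-04]  ψ = [3, 3, 3, 2]  (obs o_2=1)
t=3: δ = [2.160e-05, 3.240e-05, 2.160e-05, 3.600e-05]  ψ = [3, 3, 2, 2]  (obs o_3=4)
backtrack: best end state = 3; path = [2, 3, 2, 3]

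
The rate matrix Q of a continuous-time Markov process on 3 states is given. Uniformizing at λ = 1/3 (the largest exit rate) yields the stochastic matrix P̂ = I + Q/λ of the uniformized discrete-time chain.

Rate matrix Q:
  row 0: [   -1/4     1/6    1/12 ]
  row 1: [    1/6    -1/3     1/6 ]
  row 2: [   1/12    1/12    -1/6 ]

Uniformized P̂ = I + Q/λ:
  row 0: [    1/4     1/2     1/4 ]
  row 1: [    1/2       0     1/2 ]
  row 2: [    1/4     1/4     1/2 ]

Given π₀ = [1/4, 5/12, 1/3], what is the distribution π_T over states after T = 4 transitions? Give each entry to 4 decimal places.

t=0: π = [0.2500, 0.4167, 0.3333]
t=1: π = [0.3542, 0.2083, 0.4375]
t=2: π = [0.3021, 0.2865, 0.4115]
t=3: π = [0.3216, 0.2539, 0.4245]
t=4: π = [0.3135, 0.2669, 0.4196]

π = [0.3135, 0.2669, 0.4196]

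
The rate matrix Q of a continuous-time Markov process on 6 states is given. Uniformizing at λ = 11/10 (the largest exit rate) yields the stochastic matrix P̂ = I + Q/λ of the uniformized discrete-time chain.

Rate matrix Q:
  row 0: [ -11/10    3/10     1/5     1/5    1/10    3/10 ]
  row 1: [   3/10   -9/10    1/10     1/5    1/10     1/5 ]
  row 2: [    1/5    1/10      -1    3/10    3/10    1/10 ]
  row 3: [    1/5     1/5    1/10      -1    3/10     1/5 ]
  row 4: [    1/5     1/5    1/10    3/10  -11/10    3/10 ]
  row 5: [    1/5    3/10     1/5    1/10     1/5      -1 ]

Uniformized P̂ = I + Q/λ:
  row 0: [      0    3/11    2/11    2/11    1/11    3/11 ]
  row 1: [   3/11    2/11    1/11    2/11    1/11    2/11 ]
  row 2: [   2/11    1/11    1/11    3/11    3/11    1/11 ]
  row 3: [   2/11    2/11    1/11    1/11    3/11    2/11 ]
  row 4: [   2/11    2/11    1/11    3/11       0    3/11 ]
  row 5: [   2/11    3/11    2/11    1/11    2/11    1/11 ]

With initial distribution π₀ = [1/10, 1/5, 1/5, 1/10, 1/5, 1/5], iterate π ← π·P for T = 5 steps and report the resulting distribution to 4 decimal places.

π = [0.1695, 0.2027, 0.1229, 0.1740, 0.1481, 0.1829]

t=0: π = [0.1000, 0.2000, 0.2000, 0.1000, 0.2000, 0.2000]
t=1: π = [0.1818, 0.1909, 0.1182, 0.1909, 0.1455, 0.1727]
t=2: π = [0.1661, 0.2033, 0.1231, 0.1727, 0.1496, 0.1851]
t=3: π = [0.1701, 0.2026, 0.1228, 0.1741, 0.1479, 0.1825]
t=4: π = [0.1693, 0.2027, 0.1230, 0.1740, 0.1480, 0.1830]
t=5: π = [0.1695, 0.2027, 0.1229, 0.1740, 0.1481, 0.1829]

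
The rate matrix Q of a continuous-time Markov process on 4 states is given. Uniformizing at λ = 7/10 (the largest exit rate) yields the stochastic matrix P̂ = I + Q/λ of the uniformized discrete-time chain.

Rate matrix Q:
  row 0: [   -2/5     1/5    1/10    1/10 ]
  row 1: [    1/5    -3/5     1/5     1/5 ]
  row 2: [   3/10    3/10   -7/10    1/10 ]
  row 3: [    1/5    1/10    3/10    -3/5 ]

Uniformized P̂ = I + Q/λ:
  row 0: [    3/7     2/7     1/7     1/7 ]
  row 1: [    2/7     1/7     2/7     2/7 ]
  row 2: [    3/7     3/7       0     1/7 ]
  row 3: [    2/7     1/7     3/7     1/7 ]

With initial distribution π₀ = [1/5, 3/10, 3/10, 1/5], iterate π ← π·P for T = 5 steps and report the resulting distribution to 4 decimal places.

t=0: π = [0.2000, 0.3000, 0.3000, 0.2000]
t=1: π = [0.3571, 0.2571, 0.2000, 0.1857]
t=2: π = [0.3653, 0.2510, 0.2041, 0.1796]
t=3: π = [0.3671, 0.2534, 0.2009, 0.1787]
t=4: π = [0.3668, 0.2527, 0.2014, 0.1791]
t=5: π = [0.3669, 0.2528, 0.2013, 0.1790]

π = [0.3669, 0.2528, 0.2013, 0.1790]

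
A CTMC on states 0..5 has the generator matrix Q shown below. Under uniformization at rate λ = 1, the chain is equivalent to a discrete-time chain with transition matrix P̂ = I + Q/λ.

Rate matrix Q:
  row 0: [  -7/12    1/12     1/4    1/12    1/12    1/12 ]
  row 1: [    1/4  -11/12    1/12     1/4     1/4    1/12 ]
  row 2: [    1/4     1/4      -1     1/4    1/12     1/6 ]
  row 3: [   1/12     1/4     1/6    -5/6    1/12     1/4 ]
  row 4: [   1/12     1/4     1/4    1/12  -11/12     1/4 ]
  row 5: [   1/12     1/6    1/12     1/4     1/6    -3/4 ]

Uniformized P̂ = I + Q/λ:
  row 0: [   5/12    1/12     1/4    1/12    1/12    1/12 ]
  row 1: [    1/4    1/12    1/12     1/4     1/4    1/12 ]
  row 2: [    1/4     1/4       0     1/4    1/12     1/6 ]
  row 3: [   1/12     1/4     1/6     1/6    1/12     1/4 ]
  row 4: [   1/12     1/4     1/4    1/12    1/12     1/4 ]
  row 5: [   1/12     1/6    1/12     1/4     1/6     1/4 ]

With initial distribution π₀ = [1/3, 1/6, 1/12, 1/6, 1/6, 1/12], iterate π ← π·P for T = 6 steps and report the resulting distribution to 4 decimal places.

π = [0.2037, 0.1726, 0.1416, 0.1799, 0.1267, 0.1754]

t=0: π = [0.3333, 0.1667, 0.0833, 0.1667, 0.1667, 0.0833]
t=1: π = [0.2361, 0.1597, 0.1736, 0.1528, 0.1181, 0.1597]
t=2: π = [0.2176, 0.1707, 0.1406, 0.1782, 0.1233, 0.1696]
t=3: π = [0.2078, 0.1712, 0.1433, 0.1783, 0.1259, 0.1736]
t=4: π = [0.2050, 0.1724, 0.1419, 0.1795, 0.1263, 0.1749]
t=5: π = [0.2040, 0.1725, 0.1417, 0.1798, 0.1266, 0.1753]
t=6: π = [0.2037, 0.1726, 0.1416, 0.1799, 0.1267, 0.1754]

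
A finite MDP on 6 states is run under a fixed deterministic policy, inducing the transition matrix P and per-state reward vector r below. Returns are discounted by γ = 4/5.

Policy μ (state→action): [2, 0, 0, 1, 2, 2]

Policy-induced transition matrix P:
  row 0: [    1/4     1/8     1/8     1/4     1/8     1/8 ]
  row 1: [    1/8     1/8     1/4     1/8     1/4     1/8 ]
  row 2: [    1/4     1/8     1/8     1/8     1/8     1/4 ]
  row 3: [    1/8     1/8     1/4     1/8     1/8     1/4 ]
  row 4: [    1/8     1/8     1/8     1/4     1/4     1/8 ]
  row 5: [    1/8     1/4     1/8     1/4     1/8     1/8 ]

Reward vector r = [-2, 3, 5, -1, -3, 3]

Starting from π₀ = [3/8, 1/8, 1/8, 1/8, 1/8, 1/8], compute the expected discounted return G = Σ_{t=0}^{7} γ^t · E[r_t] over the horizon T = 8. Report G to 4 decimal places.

G = 2.4417

t=0: π = [0.3750, 0.1250, 0.1250, 0.1250, 0.1250, 0.1250], E[r] = 0.1250, γ^t·E[r] = 0.125000, running G = 0.125000
t=1: π = [0.1875, 0.1406, 0.1563, 0.2031, 0.1563, 0.1563], E[r] = 0.6250, γ^t·E[r] = 0.500000, running G = 0.625000
t=2: π = [0.1680, 0.1445, 0.1680, 0.1875, 0.1621, 0.1699], E[r] = 0.7734, γ^t·E[r] = 0.495000, running G = 1.120000
t=3: π = [0.1670, 0.1462, 0.1665, 0.1875, 0.1633, 0.1694], E[r] = 0.7681, γ^t·E[r] = 0.393250, running G = 1.513250
t=4: π = [0.1667, 0.1462, 0.1667, 0.1875, 0.1637, 0.1693], E[r] = 0.7679, γ^t·E[r] = 0.314550, running G = 1.827800
t=5: π = [0.1667, 0.1462, 0.1667, 0.1875, 0.1637, 0.1693], E[r] = 0.7678, γ^t·E[r] = 0.251596, running G = 2.079396
t=6: π = [0.1667, 0.1462, 0.1667, 0.1875, 0.1637, 0.1693], E[r] = 0.7678, γ^t·E[r] = 0.201269, running G = 2.280665
t=7: π = [0.1667, 0.1462, 0.1667, 0.1875, 0.1637, 0.1693], E[r] = 0.7678, γ^t·E[r] = 0.161016, running G = 2.441681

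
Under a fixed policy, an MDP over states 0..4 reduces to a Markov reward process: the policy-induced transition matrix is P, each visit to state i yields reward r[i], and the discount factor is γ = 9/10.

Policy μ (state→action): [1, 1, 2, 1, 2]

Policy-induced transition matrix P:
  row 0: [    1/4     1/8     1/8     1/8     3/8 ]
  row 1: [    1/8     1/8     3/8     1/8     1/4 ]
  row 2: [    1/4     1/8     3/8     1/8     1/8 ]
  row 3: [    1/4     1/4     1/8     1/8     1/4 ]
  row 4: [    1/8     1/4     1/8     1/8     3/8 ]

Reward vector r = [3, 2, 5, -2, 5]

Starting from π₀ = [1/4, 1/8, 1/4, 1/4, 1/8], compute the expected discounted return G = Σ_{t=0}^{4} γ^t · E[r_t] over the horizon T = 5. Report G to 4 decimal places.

G = 12.2804

t=0: π = [0.2500, 0.1250, 0.2500, 0.2500, 0.1250], E[r] = 2.3750, γ^t·E[r] = 2.375000, running G = 2.375000
t=1: π = [0.2188, 0.1719, 0.2188, 0.1250, 0.2656], E[r] = 3.1719, γ^t·E[r] = 2.854688, running G = 5.229688
t=2: π = [0.1953, 0.1738, 0.2227, 0.1250, 0.2832], E[r] = 3.2129, γ^t·E[r] = 2.602441, running G = 7.832129
t=3: π = [0.1929, 0.1760, 0.2241, 0.1250, 0.2820], E[r] = 3.2112, γ^t·E[r] = 2.340951, running G = 10.173080
t=4: π = [0.1927, 0.1759, 0.2250, 0.1250, 0.2813], E[r] = 3.2119, γ^t·E[r] = 2.107317, running G = 12.280397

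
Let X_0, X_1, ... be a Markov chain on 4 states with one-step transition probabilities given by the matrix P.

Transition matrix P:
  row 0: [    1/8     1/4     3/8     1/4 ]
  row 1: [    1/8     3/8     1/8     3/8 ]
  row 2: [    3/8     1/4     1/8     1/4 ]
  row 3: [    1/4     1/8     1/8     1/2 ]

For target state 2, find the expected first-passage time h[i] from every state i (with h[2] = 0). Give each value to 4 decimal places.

First-step conditioning: h[2] = 0; for i ≠ 2, h[i] = 1 + Σ_k P[i][k]·h[k].
  h[0] = 1 + 1/8·h[0] + 1/4·h[1] + 1/4·h[3]
  h[1] = 1 + 1/8·h[0] + 3/8·h[1] + 3/8·h[3]
  h[3] = 1 + 1/4·h[0] + 1/8·h[1] + 1/2·h[3]
Solving the 3×3 linear system over states ≠ 2 gives exactly h = [344/77, 456/77, 0, 40/7] (h[2] = 0 is the target).

h = [4.4675, 5.9221, 0.0000, 5.7143]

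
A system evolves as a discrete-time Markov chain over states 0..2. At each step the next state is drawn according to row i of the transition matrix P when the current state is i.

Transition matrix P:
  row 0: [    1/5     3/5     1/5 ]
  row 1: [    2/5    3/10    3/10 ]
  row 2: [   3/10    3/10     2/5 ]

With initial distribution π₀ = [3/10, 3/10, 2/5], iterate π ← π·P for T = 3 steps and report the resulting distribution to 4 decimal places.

π = [0.3081, 0.3927, 0.2992]

t=0: π = [0.3000, 0.3000, 0.4000]
t=1: π = [0.3000, 0.3900, 0.3100]
t=2: π = [0.3090, 0.3900, 0.3010]
t=3: π = [0.3081, 0.3927, 0.2992]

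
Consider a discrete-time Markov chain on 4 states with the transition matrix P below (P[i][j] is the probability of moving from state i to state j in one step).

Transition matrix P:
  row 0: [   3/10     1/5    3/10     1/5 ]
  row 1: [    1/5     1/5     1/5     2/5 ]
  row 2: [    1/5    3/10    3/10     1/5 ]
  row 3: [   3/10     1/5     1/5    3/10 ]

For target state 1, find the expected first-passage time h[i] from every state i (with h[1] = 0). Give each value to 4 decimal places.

h = [4.3902, 0.0000, 3.9512, 4.4390]

First-step conditioning: h[1] = 0; for i ≠ 1, h[i] = 1 + Σ_k P[i][k]·h[k].
  h[0] = 1 + 3/10·h[0] + 3/10·h[2] + 1/5·h[3]
  h[2] = 1 + 1/5·h[0] + 3/10·h[2] + 1/5·h[3]
  h[3] = 1 + 3/10·h[0] + 1/5·h[2] + 3/10·h[3]
Solving the 3×3 linear system over states ≠ 1 gives exactly h = [180/41, 0, 162/41, 182/41] (h[1] = 0 is the target).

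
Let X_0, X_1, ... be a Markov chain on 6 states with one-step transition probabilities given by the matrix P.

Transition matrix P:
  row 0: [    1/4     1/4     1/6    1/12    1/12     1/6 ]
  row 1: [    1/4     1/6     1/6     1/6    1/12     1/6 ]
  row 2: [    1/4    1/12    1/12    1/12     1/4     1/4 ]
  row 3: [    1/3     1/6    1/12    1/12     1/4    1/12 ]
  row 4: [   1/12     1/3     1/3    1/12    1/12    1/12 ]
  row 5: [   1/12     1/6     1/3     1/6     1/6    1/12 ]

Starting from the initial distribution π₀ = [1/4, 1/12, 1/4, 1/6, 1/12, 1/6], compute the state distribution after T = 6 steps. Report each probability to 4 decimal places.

t=0: π = [0.2500, 0.0833, 0.2500, 0.1667, 0.0833, 0.1667]
t=1: π = [0.2222, 0.1806, 0.1736, 0.1042, 0.1667, 0.1528]
t=2: π = [0.2054, 0.1985, 0.1968, 0.1111, 0.1424, 0.1458]
t=3: π = [0.2112, 0.1911, 0.1890, 0.1120, 0.1468, 0.1498]
t=4: π = [0.2099, 0.1930, 0.1910, 0.1117, 0.1460, 0.1484]
t=5: π = [0.2103, 0.1926, 0.1905, 0.1118, 0.1462, 0.1487]
t=6: π = [0.2102, 0.1927, 0.1906, 0.1118, 0.1461, 0.1487]

π = [0.2102, 0.1927, 0.1906, 0.1118, 0.1461, 0.1487]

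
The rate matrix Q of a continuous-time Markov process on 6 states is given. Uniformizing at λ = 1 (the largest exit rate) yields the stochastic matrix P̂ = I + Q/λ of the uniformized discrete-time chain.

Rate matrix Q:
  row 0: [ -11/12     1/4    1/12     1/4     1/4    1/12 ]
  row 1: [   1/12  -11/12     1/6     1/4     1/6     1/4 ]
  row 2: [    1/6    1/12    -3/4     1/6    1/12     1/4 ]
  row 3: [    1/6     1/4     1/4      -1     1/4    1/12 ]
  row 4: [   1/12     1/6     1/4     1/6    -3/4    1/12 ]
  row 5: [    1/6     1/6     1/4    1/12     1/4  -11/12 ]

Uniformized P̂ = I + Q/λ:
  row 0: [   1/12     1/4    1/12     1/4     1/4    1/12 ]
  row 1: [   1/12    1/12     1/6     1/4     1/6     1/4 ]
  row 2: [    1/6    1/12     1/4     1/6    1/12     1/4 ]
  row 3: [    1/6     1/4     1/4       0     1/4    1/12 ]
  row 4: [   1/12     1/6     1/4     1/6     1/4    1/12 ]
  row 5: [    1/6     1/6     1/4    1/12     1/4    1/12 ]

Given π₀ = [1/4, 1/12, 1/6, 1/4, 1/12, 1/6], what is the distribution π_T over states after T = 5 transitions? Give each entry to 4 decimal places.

π = [0.1262, 0.1588, 0.2158, 0.1527, 0.2009, 0.1457]

t=0: π = [0.2500, 0.0833, 0.1667, 0.2500, 0.0833, 0.1667]
t=1: π = [0.1319, 0.1875, 0.2014, 0.1389, 0.2153, 0.1250]
t=2: π = [0.1221, 0.1568, 0.2124, 0.1597, 0.2008, 0.1481]
t=3: π = [0.1267, 0.1594, 0.2166, 0.1509, 0.2015, 0.1449]
t=4: π = [0.1260, 0.1585, 0.2156, 0.1533, 0.2006, 0.1460]
t=5: π = [0.1262, 0.1588, 0.2158, 0.1527, 0.2009, 0.1457]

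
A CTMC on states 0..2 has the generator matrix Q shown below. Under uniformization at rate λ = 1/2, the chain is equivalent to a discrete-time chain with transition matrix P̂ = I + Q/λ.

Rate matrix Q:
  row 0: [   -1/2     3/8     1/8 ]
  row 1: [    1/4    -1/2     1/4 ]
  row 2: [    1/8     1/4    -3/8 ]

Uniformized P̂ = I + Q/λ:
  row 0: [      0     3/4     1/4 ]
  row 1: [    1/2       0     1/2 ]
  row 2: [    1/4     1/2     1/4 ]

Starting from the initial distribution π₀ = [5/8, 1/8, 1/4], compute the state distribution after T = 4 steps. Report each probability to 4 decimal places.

π = [0.3145, 0.3169, 0.3687]

t=0: π = [0.6250, 0.1250, 0.2500]
t=1: π = [0.1250, 0.5938, 0.2813]
t=2: π = [0.3672, 0.2344, 0.3984]
t=3: π = [0.2168, 0.4746, 0.3086]
t=4: π = [0.3145, 0.3169, 0.3687]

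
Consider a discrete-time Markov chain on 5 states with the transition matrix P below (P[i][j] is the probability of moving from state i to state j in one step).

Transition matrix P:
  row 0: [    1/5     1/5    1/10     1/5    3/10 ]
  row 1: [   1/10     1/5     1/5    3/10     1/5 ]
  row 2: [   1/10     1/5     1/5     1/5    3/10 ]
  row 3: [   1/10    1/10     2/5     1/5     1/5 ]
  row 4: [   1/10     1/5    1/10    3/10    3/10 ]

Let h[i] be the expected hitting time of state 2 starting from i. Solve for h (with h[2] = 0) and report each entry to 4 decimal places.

h = [5.2472, 4.5881, 0.0000, 3.7539, 5.0978]

First-step conditioning: h[2] = 0; for i ≠ 2, h[i] = 1 + Σ_k P[i][k]·h[k].
  h[0] = 1 + 1/5·h[0] + 1/5·h[1] + 1/5·h[3] + 3/10·h[4]
  h[1] = 1 + 1/10·h[0] + 1/5·h[1] + 3/10·h[3] + 1/5·h[4]
  h[3] = 1 + 1/10·h[0] + 1/10·h[1] + 1/5·h[3] + 1/5·h[4]
  h[4] = 1 + 1/10·h[0] + 1/5·h[1] + 3/10·h[3] + 3/10·h[4]
Solving the 4×4 linear system over states ≠ 2 gives exactly h = [5095/971, 4455/971, 0, 3645/971, 4950/971] (h[2] = 0 is the target).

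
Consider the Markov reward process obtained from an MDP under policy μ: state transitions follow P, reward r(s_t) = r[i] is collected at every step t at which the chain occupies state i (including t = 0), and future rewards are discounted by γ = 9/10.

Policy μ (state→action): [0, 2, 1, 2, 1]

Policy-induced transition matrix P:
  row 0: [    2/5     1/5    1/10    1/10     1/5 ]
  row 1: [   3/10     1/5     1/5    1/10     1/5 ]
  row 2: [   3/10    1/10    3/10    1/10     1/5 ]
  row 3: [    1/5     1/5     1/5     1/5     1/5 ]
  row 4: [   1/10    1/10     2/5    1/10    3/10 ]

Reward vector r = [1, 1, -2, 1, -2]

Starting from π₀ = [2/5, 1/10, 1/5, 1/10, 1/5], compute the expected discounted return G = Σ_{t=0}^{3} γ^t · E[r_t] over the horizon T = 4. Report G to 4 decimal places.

t=0: π = [0.4000, 0.1000, 0.2000, 0.1000, 0.2000], E[r] = -0.2000, γ^t·E[r] = -0.200000, running G = -0.200000
t=1: π = [0.2900, 0.1600, 0.2200, 0.1100, 0.2200], E[r] = -0.3200, γ^t·E[r] = -0.288000, running G = -0.488000
t=2: π = [0.2740, 0.1560, 0.2370, 0.1110, 0.2220], E[r] = -0.3770, γ^t·E[r] = -0.305370, running G = -0.793370
t=3: π = [0.2719, 0.1541, 0.2407, 0.1111, 0.2222], E[r] = -0.3887, γ^t·E[r] = -0.283362, running G = -1.076732

G = -1.0767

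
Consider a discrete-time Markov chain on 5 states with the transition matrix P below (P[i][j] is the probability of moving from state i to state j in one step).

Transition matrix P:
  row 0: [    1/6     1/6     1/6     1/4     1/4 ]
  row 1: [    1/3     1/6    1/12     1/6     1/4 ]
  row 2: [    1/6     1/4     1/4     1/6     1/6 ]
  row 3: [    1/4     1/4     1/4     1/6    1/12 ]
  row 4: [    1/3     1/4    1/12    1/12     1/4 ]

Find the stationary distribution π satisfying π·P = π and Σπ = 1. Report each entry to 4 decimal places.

Balance equations π_j = Σ_i π_i·P[i][j]:
  π_0 = 1/6·π_0 + 1/3·π_1 + 1/6·π_2 + 1/4·π_3 + 1/3·π_4
  π_1 = 1/6·π_0 + 1/6·π_1 + 1/4·π_2 + 1/4·π_3 + 1/4·π_4
  π_2 = 1/6·π_0 + 1/12·π_1 + 1/4·π_2 + 1/4·π_3 + 1/12·π_4
  π_3 = 1/4·π_0 + 1/6·π_1 + 1/6·π_2 + 1/6·π_3 + 1/12·π_4
  normalize: π_0 + π_1 + π_2 + π_3 + π_4 = 1
Solving the linear system gives exactly π = [5093/20305, 4294/20305, 3231/20305, 3456/20305, 4231/20305].

π = [0.2508, 0.2115, 0.1591, 0.1702, 0.2084]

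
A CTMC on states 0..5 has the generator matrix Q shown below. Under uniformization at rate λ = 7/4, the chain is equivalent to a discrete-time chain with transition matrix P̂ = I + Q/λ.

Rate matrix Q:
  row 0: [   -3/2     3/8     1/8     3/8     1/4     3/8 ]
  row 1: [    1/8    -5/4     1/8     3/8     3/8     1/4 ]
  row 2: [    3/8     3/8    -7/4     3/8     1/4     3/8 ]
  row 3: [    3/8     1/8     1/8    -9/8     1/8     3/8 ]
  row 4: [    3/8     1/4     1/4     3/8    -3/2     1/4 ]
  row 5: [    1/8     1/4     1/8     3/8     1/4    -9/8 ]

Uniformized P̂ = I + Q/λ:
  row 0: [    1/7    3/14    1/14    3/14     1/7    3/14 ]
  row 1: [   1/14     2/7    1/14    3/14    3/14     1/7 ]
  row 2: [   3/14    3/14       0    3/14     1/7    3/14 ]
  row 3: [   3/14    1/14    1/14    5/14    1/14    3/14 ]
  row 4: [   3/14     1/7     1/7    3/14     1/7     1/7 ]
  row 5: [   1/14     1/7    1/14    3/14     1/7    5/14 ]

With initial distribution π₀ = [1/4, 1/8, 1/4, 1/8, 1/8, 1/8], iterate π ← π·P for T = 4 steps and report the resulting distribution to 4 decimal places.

t=0: π = [0.2500, 0.1250, 0.2500, 0.1250, 0.1250, 0.1250]
t=1: π = [0.1607, 0.1875, 0.0625, 0.2321, 0.1429, 0.2143]
t=2: π = [0.1454, 0.1690, 0.0772, 0.2474, 0.1397, 0.2213]
t=3: π = [0.1481, 0.1652, 0.0759, 0.2496, 0.1373, 0.2239]
t=4: π = [0.1481, 0.1646, 0.0758, 0.2499, 0.1368, 0.2247]

π = [0.1481, 0.1646, 0.0758, 0.2499, 0.1368, 0.2247]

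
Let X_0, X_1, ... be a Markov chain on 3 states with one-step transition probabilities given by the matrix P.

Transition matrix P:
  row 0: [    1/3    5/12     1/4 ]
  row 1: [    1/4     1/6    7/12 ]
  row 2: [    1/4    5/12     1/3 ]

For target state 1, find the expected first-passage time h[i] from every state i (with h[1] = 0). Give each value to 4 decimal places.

h = [2.4000, 0.0000, 2.4000]

First-step conditioning: h[1] = 0; for i ≠ 1, h[i] = 1 + Σ_k P[i][k]·h[k].
  h[0] = 1 + 1/3·h[0] + 1/4·h[2]
  h[2] = 1 + 1/4·h[0] + 1/3·h[2]
Solving the 2×2 linear system over states ≠ 1 gives exactly h = [12/5, 0, 12/5] (h[1] = 0 is the target).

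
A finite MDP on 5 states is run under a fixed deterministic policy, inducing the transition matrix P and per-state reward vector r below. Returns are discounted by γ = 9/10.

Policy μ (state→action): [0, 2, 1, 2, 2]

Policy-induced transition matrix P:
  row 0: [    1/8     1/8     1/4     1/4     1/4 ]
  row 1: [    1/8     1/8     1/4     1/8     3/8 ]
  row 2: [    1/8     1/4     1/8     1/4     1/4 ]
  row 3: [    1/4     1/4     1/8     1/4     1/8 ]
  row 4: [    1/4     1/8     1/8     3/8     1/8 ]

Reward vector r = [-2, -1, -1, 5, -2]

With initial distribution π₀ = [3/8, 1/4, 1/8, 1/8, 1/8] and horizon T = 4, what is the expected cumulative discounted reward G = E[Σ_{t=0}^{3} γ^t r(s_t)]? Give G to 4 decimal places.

t=0: π = [0.3750, 0.2500, 0.1250, 0.1250, 0.1250], E[r] = -0.7500, γ^t·E[r] = -0.750000, running G = -0.750000
t=1: π = [0.1563, 0.1563, 0.2031, 0.2344, 0.2500], E[r] = 0.0000, γ^t·E[r] = 0.000000, running G = -0.750000
t=2: π = [0.1855, 0.1797, 0.1641, 0.2617, 0.2090], E[r] = 0.1758, γ^t·E[r] = 0.142383, running G = -0.607617
t=3: π = [0.1838, 0.1782, 0.1707, 0.2537, 0.2136], E[r] = 0.1245, γ^t·E[r] = 0.090769, running G = -0.516848

G = -0.5168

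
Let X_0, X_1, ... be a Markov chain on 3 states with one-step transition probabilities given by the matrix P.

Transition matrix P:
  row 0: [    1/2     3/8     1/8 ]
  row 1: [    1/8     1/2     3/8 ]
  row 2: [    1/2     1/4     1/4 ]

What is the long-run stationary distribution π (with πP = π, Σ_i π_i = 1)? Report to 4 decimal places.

π = [0.3529, 0.3922, 0.2549]

Balance equations π_j = Σ_i π_i·P[i][j]:
  π_0 = 1/2·π_0 + 1/8·π_1 + 1/2·π_2
  π_1 = 3/8·π_0 + 1/2·π_1 + 1/4·π_2
  normalize: π_0 + π_1 + π_2 = 1
Solving the linear system gives exactly π = [6/17, 20/51, 13/51].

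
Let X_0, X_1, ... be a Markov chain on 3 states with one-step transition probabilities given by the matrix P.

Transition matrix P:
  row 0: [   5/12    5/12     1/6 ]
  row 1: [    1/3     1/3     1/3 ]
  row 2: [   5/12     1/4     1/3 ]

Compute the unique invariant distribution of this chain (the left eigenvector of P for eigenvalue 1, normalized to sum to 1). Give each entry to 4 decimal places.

Balance equations π_j = Σ_i π_i·P[i][j]:
  π_0 = 5/12·π_0 + 1/3·π_1 + 5/12·π_2
  π_1 = 5/12·π_0 + 1/3·π_1 + 1/4·π_2
  normalize: π_0 + π_1 + π_2 = 1
Solving the linear system gives exactly π = [26/67, 23/67, 18/67].

π = [0.3881, 0.3433, 0.2687]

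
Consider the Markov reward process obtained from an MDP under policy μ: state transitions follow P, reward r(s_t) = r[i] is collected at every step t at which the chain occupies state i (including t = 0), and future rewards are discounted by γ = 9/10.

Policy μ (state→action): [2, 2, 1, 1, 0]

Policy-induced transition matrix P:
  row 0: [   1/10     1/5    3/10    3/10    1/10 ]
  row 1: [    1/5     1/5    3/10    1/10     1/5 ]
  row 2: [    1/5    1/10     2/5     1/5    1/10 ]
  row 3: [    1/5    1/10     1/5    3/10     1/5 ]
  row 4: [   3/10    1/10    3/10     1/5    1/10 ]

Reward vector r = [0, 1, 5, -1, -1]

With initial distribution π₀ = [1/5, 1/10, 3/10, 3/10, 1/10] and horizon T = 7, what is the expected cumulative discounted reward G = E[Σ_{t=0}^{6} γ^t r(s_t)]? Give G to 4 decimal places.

G = 6.6489

t=0: π = [0.2000, 0.1000, 0.3000, 0.3000, 0.1000], E[r] = 1.2000, γ^t·E[r] = 1.200000, running G = 1.200000
t=1: π = [0.1900, 0.1300, 0.3000, 0.2400, 0.1400], E[r] = 1.2500, γ^t·E[r] = 1.125000, running G = 2.325000
t=2: π = [0.1950, 0.1320, 0.3060, 0.2300, 0.1370], E[r] = 1.2950, γ^t·E[r] = 1.048950, running G = 3.373950
t=3: π = [0.1942, 0.1327, 0.3076, 0.2293, 0.1362], E[r] = 1.3052, γ^t·E[r] = 0.951491, running G = 4.325441
t=4: π = [0.1942, 0.1327, 0.3078, 0.2291, 0.1362], E[r] = 1.3066, γ^t·E[r] = 0.857234, running G = 5.182675
t=5: π = [0.1942, 0.1327, 0.3079, 0.2291, 0.1362], E[r] = 1.3068, γ^t·E[r] = 0.771669, running G = 5.954344
t=6: π = [0.1942, 0.1327, 0.3079, 0.2291, 0.1362], E[r] = 1.3069, γ^t·E[r] = 0.694522, running G = 6.648865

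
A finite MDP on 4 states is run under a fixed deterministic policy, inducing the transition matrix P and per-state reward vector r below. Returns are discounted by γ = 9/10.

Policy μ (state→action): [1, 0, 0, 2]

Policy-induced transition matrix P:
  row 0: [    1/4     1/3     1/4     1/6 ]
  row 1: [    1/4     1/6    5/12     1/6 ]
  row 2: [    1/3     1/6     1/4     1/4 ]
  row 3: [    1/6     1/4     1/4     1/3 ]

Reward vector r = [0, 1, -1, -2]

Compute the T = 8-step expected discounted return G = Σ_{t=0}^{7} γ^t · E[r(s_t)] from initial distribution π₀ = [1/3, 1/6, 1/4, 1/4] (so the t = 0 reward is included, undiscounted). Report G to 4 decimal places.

t=0: π = [0.3333, 0.1667, 0.2500, 0.2500], E[r] = -0.5833, γ^t·E[r] = -0.583333, running G = -0.583333
t=1: π = [0.2500, 0.2431, 0.2778, 0.2292], E[r] = -0.4931, γ^t·E[r] = -0.443750, running G = -1.027083
t=2: π = [0.2541, 0.2274, 0.2905, 0.2280], E[r] = -0.5191, γ^t·E[r] = -0.420469, running G = -1.447552
t=3: π = [0.2552, 0.2280, 0.2879, 0.2289], E[r] = -0.5177, γ^t·E[r] = -0.377367, running G = -1.824919
t=4: π = [0.2549, 0.2283, 0.2880, 0.2288], E[r] = -0.5173, γ^t·E[r] = -0.339425, running G = -2.164344
t=5: π = [0.2549, 0.2282, 0.2880, 0.2288], E[r] = -0.5174, γ^t·E[r] = -0.305536, running G = -2.469880
t=6: π = [0.2549, 0.2282, 0.2880, 0.2288], E[r] = -0.5174, γ^t·E[r] = -0.274979, running G = -2.744859
t=7: π = [0.2549, 0.2282, 0.2880, 0.2288], E[r] = -0.5174, γ^t·E[r] = -0.247481, running G = -2.992340

G = -2.9923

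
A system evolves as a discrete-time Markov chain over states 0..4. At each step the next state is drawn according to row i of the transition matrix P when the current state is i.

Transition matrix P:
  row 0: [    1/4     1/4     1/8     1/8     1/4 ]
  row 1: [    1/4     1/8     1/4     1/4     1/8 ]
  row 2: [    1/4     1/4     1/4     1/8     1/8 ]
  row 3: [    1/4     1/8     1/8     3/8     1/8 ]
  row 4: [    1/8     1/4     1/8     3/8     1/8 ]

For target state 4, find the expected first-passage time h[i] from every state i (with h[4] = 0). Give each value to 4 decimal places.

h = [5.6000, 6.4000, 6.4000, 6.4000, 0.0000]

First-step conditioning: h[4] = 0; for i ≠ 4, h[i] = 1 + Σ_k P[i][k]·h[k].
  h[0] = 1 + 1/4·h[0] + 1/4·h[1] + 1/8·h[2] + 1/8·h[3]
  h[1] = 1 + 1/4·h[0] + 1/8·h[1] + 1/4·h[2] + 1/4·h[3]
  h[2] = 1 + 1/4·h[0] + 1/4·h[1] + 1/4·h[2] + 1/8·h[3]
  h[3] = 1 + 1/4·h[0] + 1/8·h[1] + 1/8·h[2] + 3/8·h[3]
Solving the 4×4 linear system over states ≠ 4 gives exactly h = [28/5, 32/5, 32/5, 32/5, 0] (h[4] = 0 is the target).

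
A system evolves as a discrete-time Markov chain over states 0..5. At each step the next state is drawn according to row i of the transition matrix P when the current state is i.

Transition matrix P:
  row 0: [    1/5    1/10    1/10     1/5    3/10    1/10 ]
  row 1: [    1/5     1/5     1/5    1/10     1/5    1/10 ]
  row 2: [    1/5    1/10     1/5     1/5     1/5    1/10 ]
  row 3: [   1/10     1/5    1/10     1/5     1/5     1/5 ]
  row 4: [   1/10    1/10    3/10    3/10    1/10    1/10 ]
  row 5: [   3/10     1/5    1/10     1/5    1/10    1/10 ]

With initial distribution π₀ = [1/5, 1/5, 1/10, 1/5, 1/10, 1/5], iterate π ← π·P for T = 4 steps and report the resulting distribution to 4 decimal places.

π = [0.1730, 0.1471, 0.1690, 0.2040, 0.1866, 0.1204]

t=0: π = [0.2000, 0.2000, 0.1000, 0.2000, 0.1000, 0.2000]
t=1: π = [0.1900, 0.1600, 0.1500, 0.1900, 0.1900, 0.1200]
t=2: π = [0.1740, 0.1470, 0.1690, 0.2030, 0.1880, 0.1190]
t=3: π = [0.1728, 0.1469, 0.1692, 0.2041, 0.1867, 0.1203]
t=4: π = [0.1730, 0.1471, 0.1690, 0.2040, 0.1866, 0.1204]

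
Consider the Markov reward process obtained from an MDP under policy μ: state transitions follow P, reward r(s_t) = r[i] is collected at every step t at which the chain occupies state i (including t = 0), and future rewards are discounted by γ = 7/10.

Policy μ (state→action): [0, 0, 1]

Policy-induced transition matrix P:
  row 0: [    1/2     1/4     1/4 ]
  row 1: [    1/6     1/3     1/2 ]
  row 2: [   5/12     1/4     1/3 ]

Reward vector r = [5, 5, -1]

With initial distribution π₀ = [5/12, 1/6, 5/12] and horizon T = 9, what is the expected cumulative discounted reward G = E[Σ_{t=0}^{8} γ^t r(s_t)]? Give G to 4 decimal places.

t=0: π = [0.4167, 0.1667, 0.4167], E[r] = 2.5000, γ^t·E[r] = 2.500000, running G = 2.500000
t=1: π = [0.4097, 0.2639, 0.3264], E[r] = 3.0417, γ^t·E[r] = 2.129167, running G = 4.629167
t=2: π = [0.3848, 0.2720, 0.3432], E[r] = 2.9410, γ^t·E[r] = 1.441076, running G = 6.070243
t=3: π = [0.3807, 0.2727, 0.3466], E[r] = 2.9204, γ^t·E[r] = 1.001707, running G = 7.071950
t=4: π = [0.3802, 0.2727, 0.3470], E[r] = 2.9177, γ^t·E[r] = 0.700541, running G = 7.772491
t=5: π = [0.3802, 0.2727, 0.3471], E[r] = 2.9174, γ^t·E[r] = 0.490326, running G = 8.262817
t=6: π = [0.3802, 0.2727, 0.3471], E[r] = 2.9174, γ^t·E[r] = 0.343224, running G = 8.606041
t=7: π = [0.3802, 0.2727, 0.3471], E[r] = 2.9174, γ^t·E[r] = 0.240257, running G = 8.846298
t=8: π = [0.3802, 0.2727, 0.3471], E[r] = 2.9174, γ^t·E[r] = 0.168180, running G = 9.014478

G = 9.0145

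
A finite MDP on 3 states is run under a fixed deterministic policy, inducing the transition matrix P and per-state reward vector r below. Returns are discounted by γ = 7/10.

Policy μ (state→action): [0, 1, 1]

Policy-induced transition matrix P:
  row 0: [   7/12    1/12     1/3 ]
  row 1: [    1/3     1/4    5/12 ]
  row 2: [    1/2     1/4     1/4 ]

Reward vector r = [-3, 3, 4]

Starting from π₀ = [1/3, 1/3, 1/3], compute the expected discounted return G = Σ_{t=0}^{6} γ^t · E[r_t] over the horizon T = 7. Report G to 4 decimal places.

G = 2.0223

t=0: π = [0.3333, 0.3333, 0.3333], E[r] = 1.3333, γ^t·E[r] = 1.333333, running G = 1.333333
t=1: π = [0.4722, 0.1944, 0.3333], E[r] = 0.5000, γ^t·E[r] = 0.350000, running G = 1.683333
t=2: π = [0.5069, 0.1713, 0.3218], E[r] = 0.2801, γ^t·E[r] = 0.137245, running G = 1.820579
t=3: π = [0.5137, 0.1655, 0.3208], E[r] = 0.2386, γ^t·E[r] = 0.081846, running G = 1.902425
t=4: π = [0.5152, 0.1644, 0.3204], E[r] = 0.2291, γ^t·E[r] = 0.054996, running G = 1.957421
t=5: π = [0.5155, 0.1641, 0.3203], E[r] = 0.2271, γ^t·E[r] = 0.038170, running G = 1.995590
t=6: π = [0.5156, 0.1641, 0.3203], E[r] = 0.2267, γ^t·E[r] = 0.026668, running G = 2.022259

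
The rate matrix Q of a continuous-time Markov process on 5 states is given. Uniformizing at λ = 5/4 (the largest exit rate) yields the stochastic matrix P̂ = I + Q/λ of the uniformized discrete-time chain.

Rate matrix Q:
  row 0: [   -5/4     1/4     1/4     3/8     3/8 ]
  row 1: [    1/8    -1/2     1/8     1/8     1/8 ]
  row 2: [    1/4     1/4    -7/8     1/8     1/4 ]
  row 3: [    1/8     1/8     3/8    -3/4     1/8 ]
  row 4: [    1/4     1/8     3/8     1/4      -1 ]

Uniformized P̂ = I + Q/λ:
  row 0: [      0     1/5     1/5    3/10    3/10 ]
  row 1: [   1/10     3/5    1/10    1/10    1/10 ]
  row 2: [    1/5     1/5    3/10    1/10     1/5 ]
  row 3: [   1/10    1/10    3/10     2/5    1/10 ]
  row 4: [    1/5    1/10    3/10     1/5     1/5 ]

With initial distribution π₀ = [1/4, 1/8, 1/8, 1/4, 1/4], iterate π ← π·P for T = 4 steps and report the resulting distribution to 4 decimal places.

π = [0.1279, 0.2649, 0.2359, 0.2049, 0.1664]

t=0: π = [0.2500, 0.1250, 0.1250, 0.2500, 0.2500]
t=1: π = [0.1125, 0.2000, 0.2500, 0.2500, 0.1875]
t=2: π = [0.1325, 0.2363, 0.2488, 0.2163, 0.1663]
t=3: π = [0.1283, 0.2563, 0.2395, 0.2080, 0.1680]
t=4: π = [0.1279, 0.2649, 0.2359, 0.2049, 0.1664]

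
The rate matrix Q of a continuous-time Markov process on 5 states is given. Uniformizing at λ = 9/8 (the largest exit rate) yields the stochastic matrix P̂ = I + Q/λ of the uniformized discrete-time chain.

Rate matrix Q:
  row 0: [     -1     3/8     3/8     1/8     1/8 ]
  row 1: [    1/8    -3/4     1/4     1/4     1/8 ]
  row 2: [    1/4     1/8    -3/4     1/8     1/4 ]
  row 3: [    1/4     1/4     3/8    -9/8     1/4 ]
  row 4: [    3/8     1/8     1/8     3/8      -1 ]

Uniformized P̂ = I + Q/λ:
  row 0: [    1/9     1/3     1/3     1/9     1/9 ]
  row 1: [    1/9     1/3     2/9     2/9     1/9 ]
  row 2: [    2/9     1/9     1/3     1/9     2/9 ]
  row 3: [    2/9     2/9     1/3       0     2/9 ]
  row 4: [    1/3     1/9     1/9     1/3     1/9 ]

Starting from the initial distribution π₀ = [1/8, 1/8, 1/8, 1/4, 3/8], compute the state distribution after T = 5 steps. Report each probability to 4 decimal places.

t=0: π = [0.1250, 0.1250, 0.1250, 0.2500, 0.3750]
t=1: π = [0.2361, 0.1944, 0.2361, 0.1806, 0.1528]
t=2: π = [0.1914, 0.2269, 0.2778, 0.1466, 0.1574]
t=3: π = [0.1932, 0.2203, 0.2731, 0.1550, 0.1583]
t=4: π = [0.1939, 0.2202, 0.2737, 0.1535, 0.1587]
t=5: π = [0.1938, 0.2202, 0.2736, 0.1538, 0.1586]

π = [0.1938, 0.2202, 0.2736, 0.1538, 0.1586]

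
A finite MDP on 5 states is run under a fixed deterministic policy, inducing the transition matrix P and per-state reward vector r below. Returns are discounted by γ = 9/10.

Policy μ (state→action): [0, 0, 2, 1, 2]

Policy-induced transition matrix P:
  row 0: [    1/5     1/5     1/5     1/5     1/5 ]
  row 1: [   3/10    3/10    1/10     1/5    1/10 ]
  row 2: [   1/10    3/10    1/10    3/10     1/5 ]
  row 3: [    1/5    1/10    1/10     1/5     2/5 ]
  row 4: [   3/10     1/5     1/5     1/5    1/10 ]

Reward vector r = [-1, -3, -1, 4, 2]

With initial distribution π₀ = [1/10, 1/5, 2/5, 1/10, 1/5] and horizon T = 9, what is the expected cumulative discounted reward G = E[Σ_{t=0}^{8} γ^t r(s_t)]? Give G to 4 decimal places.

t=0: π = [0.1000, 0.2000, 0.4000, 0.1000, 0.2000], E[r] = -0.3000, γ^t·E[r] = -0.300000, running G = -0.300000
t=1: π = [0.2000, 0.2500, 0.1300, 0.2400, 0.1800], E[r] = 0.2400, γ^t·E[r] = 0.216000, running G = -0.084000
t=2: π = [0.2300, 0.2140, 0.1380, 0.2130, 0.2050], E[r] = 0.2520, γ^t·E[r] = 0.204120, running G = 0.120120
t=3: π = [0.2281, 0.2139, 0.1435, 0.2138, 0.2007], E[r] = 0.2433, γ^t·E[r] = 0.177366, running G = 0.297486
t=4: π = [0.2271, 0.2144, 0.1429, 0.2144, 0.2013], E[r] = 0.2469, γ^t·E[r] = 0.162011, running G = 0.459496
t=5: π = [0.2273, 0.2143, 0.1428, 0.2143, 0.2013], E[r] = 0.2468, γ^t·E[r] = 0.145718, running G = 0.605214
t=6: π = [0.2273, 0.2143, 0.1429, 0.2143, 0.2013], E[r] = 0.2467, γ^t·E[r] = 0.131131, running G = 0.736346
t=7: π = [0.2273, 0.2143, 0.1429, 0.2143, 0.2013], E[r] = 0.2468, γ^t·E[r] = 0.118021, running G = 0.854367
t=8: π = [0.2273, 0.2143, 0.1429, 0.2143, 0.2013], E[r] = 0.2468, γ^t·E[r] = 0.106219, running G = 0.960586

G = 0.9606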